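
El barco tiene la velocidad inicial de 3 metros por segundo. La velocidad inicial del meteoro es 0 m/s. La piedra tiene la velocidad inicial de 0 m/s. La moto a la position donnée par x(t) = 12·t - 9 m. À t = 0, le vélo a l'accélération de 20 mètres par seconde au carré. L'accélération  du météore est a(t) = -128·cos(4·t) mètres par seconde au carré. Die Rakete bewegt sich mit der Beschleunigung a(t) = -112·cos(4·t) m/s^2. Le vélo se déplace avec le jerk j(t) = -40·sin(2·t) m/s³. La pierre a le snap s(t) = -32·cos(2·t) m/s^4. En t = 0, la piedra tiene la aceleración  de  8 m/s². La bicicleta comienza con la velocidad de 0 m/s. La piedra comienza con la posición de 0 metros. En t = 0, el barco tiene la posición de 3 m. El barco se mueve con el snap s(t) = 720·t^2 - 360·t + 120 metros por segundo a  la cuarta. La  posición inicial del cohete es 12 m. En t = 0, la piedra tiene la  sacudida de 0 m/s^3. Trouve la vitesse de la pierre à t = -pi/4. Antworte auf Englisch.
To solve this, we need to take 3 antiderivatives of our snap equation s(t) = -32·cos(2·t). The antiderivative of snap is jerk. Using j(0) = 0, we get j(t) = -16·sin(2·t). Taking ∫j(t)dt and applying a(0) = 8, we find a(t) = 8·cos(2·t). Integrating acceleration and using the initial condition v(0) = 0, we get v(t) = 4·sin(2·t). Using v(t) = 4·sin(2·t) and substituting t = -pi/4, we find v = -4.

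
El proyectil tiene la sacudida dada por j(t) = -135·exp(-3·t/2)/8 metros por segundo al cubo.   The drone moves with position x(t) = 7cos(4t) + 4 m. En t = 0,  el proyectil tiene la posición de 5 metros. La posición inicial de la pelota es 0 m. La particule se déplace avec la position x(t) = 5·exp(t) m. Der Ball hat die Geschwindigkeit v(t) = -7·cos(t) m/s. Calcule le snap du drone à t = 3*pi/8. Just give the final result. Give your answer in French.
La réponse est 0.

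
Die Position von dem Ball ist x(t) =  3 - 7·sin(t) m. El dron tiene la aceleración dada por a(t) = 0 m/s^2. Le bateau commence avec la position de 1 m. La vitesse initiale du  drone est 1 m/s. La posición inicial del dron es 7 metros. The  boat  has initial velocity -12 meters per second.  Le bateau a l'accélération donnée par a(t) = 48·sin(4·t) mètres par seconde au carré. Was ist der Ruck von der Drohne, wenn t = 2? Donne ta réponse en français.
Pour résoudre ceci, nous devons prendre 1 dérivée de notre équation de l'accélération a(t) = 0. En dérivant l'accélération, nous obtenons le jerk: j(t) = 0. En utilisant j(t) = 0 et en substituant t = 2, nous trouvons j = 0.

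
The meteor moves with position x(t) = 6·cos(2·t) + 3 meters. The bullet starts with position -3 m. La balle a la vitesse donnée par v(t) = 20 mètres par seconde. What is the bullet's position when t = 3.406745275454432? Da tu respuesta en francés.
Nous devons trouver la primitive de notre équation de la vitesse v(t) = 20 1 fois. En prenant ∫v(t)dt et en appliquant x(0) = -3, nous trouvons x(t) = 20·t - 3. En utilisant x(t) = 20·t - 3 et en substituant t = 3.406745275454432, nous trouvons x = 65.1349055090886.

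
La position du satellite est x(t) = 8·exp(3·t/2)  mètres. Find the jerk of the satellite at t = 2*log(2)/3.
To solve this, we need to take 3 derivatives of our position equation x(t) = 8·exp(3·t/2). Taking d/dt of x(t), we find v(t) = 12·exp(3·t/2). Differentiating velocity, we get acceleration: a(t) = 18·exp(3·t/2). Taking d/dt of a(t), we find j(t) = 27·exp(3·t/2). Using j(t) = 27·exp(3·t/2) and substituting t = 2*log(2)/3, we find j = 54.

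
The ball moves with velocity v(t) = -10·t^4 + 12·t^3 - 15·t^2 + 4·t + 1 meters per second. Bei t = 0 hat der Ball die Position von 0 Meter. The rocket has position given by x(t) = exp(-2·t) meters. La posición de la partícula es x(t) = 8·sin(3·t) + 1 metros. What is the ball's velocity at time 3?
Using v(t) = -10·t^4 + 12·t^3 - 15·t^2 + 4·t + 1 and substituting t = 3, we find v = -608.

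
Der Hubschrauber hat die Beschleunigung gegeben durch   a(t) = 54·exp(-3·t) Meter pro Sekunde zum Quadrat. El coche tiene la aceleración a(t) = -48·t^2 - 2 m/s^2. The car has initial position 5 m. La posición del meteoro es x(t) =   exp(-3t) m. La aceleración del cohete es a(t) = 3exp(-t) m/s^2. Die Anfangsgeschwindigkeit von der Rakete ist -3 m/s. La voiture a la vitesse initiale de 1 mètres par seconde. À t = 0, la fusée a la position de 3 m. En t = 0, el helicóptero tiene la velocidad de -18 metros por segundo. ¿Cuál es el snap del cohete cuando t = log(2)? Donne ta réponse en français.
Pour résoudre ceci, nous devons prendre 2 dérivées de notre équation de l'accélération a(t) = 3·exp(-t). En prenant d/dt de a(t), nous trouvons j(t) = -3·exp(-t). La dérivée du jerk donne le snap: s(t) = 3·exp(-t). De l'équation du snap s(t) = 3·exp(-t), nous substituons t = log(2) pour obtenir s = 3/2.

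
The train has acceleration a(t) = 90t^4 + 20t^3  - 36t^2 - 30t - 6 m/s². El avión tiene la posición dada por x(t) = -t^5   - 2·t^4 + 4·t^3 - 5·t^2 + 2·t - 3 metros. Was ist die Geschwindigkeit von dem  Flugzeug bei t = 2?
Um dies zu lösen, müssen wir 1 Ableitung unserer Gleichung für die Position x(t) = -t^5 - 2·t^4 + 4·t^3 - 5·t^2 + 2·t - 3 nehmen. Durch Ableiten von der Position erhalten wir die Geschwindigkeit: v(t) = -5·t^4 - 8·t^3 + 12·t^2 - 10·t + 2. Aus der Gleichung für die Geschwindigkeit v(t) = -5·t^4 - 8·t^3 + 12·t^2 - 10·t + 2, setzen wir t = 2 ein und erhalten v = -114.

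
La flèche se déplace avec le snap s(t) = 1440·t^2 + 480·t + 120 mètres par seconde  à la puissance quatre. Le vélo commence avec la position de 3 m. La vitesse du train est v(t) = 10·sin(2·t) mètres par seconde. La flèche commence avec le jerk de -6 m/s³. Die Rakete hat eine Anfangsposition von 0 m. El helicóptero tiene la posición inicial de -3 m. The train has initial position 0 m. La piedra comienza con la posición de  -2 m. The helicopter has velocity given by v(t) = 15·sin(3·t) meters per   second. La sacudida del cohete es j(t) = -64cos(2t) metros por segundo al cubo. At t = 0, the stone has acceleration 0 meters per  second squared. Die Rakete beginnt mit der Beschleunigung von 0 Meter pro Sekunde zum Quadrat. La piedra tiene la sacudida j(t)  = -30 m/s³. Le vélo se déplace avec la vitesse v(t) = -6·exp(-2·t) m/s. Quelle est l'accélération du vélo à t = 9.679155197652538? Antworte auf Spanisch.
Debemos derivar nuestra ecuación de la velocidad v(t) = -6·exp(-2·t) 1 vez. La derivada de la velocidad da la aceleración: a(t) = 12·exp(-2·t). Usando a(t) = 12·exp(-2·t) y sustituyendo t = 9.679155197652538, encontramos a = 4.69865829322526E-8.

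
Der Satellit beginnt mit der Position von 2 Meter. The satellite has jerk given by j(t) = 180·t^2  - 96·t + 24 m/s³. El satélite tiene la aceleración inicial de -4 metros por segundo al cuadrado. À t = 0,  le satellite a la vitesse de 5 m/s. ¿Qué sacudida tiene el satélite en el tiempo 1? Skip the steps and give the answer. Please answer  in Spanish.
La sacudida en t = 1 es j = 108.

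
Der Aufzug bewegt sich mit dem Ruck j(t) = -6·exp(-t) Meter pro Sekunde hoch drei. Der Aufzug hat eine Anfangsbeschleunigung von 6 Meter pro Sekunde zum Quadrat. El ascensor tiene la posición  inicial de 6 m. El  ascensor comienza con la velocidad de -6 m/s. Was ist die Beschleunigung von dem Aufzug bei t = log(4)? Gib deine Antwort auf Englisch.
We must find the integral of our jerk equation j(t) = -6·exp(-t) 1 time. Taking ∫j(t)dt and applying a(0) = 6, we find a(t) = 6·exp(-t). Using a(t) = 6·exp(-t) and substituting t = log(4), we find a = 3/2.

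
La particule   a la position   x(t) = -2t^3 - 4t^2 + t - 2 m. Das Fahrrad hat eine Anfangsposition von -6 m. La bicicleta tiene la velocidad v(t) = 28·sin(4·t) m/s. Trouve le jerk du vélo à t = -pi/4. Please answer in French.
Pour résoudre ceci, nous devons prendre 2 dérivées de notre équation de la vitesse v(t) = 28·sin(4·t). La dérivée de la vitesse donne l'accélération: a(t) = 112·cos(4·t). En prenant d/dt de a(t), nous trouvons j(t) = -448·sin(4·t). En utilisant j(t) = -448·sin(4·t) et en substituant t = -pi/4, nous trouvons j = 0.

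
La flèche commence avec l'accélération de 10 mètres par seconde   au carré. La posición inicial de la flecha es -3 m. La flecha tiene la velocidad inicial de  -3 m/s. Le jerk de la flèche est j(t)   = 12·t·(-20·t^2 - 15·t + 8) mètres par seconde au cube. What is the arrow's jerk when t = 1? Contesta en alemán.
Aus der Gleichung für den Ruck j(t) = 12·t·(-20·t^2 - 15·t + 8), setzen wir t = 1 ein und erhalten j = -324.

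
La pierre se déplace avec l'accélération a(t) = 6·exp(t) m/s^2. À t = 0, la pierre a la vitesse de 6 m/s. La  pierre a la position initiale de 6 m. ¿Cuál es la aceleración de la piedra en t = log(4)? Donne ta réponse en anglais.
From the given acceleration equation a(t) = 6·exp(t), we substitute t = log(4) to get a = 24.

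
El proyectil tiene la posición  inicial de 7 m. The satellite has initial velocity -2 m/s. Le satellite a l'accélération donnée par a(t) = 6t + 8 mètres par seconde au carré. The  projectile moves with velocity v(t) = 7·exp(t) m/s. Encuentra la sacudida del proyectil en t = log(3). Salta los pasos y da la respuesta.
En t = log(3), j = 21.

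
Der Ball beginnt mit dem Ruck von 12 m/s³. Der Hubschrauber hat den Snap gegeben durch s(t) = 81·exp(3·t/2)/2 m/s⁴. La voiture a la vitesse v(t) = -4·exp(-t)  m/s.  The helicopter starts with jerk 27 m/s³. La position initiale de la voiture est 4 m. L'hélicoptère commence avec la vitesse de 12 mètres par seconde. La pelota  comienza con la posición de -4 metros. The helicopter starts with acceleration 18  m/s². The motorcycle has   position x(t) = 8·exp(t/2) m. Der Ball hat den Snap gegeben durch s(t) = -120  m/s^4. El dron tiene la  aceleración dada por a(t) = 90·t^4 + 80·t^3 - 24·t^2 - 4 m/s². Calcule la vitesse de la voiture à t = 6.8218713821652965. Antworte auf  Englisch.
Using v(t) = -4·exp(-t) and substituting t = 6.8218713821652965, we find v = -0.00435871922266547.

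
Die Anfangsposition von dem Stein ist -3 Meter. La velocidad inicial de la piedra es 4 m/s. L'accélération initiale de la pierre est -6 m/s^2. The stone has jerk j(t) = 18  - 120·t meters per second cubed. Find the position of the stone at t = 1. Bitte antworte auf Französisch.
Nous devons trouver l'intégrale de notre équation du jerk j(t) = 18 - 120·t 3 fois. La primitive du jerk, avec a(0) = -6, donne l'accélération: a(t) = -60·t^2 + 18·t - 6. La primitive de l'accélération est la vitesse. En utilisant v(0) = 4, nous obtenons v(t) = -20·t^3 + 9·t^2 - 6·t + 4. L'intégrale de la vitesse est la position. En utilisant x(0) = -3, nous obtenons x(t) = -5·t^4 + 3·t^3 - 3·t^2 + 4·t - 3. Nous avons la position x(t) = -5·t^4 + 3·t^3 - 3·t^2 + 4·t - 3. En substituant t = 1: x(1) = -4.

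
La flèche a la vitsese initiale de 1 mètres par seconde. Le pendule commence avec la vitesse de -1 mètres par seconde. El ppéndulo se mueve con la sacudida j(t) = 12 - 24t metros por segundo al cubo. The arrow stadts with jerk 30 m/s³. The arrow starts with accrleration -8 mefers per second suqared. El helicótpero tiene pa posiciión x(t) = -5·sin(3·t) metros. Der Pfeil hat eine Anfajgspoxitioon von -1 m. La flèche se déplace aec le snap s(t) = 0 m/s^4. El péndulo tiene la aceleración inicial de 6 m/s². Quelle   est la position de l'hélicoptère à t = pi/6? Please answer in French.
En utilisant x(t) = -5·sin(3·t) et en substituant t = pi/6, nous trouvons x = -5.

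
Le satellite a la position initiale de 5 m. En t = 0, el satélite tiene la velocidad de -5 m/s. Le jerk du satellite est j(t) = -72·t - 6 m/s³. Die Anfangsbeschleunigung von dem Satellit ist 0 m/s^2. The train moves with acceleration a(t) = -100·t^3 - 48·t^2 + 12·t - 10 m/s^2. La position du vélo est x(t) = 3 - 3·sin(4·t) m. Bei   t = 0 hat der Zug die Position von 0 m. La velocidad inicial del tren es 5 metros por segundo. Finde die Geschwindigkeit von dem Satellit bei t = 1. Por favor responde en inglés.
To find the answer, we compute 2 antiderivatives of j(t) = -72·t - 6. The integral of jerk is acceleration. Using a(0) = 0, we get a(t) = 6·t·(-6·t - 1). The integral of acceleration is velocity. Using v(0) = -5, we get v(t) = -12·t^3 - 3·t^2 - 5. Using v(t) = -12·t^3 - 3·t^2 - 5 and substituting t = 1, we find v = -20.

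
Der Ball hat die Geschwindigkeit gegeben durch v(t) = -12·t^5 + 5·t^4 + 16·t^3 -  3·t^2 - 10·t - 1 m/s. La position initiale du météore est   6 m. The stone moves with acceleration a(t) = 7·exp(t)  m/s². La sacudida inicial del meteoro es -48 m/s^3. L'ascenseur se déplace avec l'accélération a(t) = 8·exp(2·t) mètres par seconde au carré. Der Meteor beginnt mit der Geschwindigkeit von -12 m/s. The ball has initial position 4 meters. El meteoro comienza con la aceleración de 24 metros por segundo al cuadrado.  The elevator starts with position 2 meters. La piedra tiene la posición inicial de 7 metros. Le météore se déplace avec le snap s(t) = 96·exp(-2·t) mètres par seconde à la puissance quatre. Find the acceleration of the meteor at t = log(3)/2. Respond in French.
Nous devons trouver l'intégrale de notre équation du snap s(t) = 96·exp(-2·t) 2 fois. La primitive du snap, avec j(0) = -48, donne le jerk: j(t) = -48·exp(-2·t). L'intégrale du jerk est l'accélération. En utilisant a(0) = 24, nous obtenons a(t) = 24·exp(-2·t). Nous avons l'accélération a(t) = 24·exp(-2·t). En substituant t = log(3)/2: a(log(3)/2) = 8.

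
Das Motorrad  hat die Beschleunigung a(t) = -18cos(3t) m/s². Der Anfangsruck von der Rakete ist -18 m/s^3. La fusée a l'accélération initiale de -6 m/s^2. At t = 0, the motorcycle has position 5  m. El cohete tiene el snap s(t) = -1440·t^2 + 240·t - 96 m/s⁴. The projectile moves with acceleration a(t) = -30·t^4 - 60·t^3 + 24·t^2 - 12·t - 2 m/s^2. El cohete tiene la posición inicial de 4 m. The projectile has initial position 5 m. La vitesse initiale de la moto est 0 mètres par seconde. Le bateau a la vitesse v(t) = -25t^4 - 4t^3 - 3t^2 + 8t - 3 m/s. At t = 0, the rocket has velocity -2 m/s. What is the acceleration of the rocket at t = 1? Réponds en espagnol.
Para resolver esto, necesitamos tomar 2 integrales de nuestra ecuación del snap s(t) = -1440·t^2 + 240·t - 96. Tomando ∫s(t)dt y aplicando j(0) = -18, encontramos j(t) = -480·t^3 + 120·t^2 - 96·t - 18. Integrando la sacudida y usando la condición inicial a(0) = -6, obtenemos a(t) = -120·t^4 + 40·t^3 - 48·t^2 - 18·t - 6. Usando a(t) = -120·t^4 + 40·t^3 - 48·t^2 - 18·t - 6 y sustituyendo t = 1, encontramos a = -152.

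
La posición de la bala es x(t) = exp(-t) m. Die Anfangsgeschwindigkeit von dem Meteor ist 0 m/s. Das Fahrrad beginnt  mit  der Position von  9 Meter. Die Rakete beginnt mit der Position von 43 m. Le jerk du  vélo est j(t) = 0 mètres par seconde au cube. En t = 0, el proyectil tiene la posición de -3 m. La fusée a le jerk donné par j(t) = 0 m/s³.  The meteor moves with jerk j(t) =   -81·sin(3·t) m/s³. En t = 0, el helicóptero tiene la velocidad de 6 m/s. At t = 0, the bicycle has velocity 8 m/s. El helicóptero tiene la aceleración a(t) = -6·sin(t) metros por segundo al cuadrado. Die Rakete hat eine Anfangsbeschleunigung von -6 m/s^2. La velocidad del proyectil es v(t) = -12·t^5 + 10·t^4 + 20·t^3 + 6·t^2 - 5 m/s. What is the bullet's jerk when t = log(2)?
To solve this, we need to take 3 derivatives of our position equation x(t) = exp(-t). The derivative of position gives velocity: v(t) = -exp(-t). The derivative of velocity gives acceleration: a(t) = exp(-t). Differentiating acceleration, we get jerk: j(t) = -exp(-t). Using j(t) = -exp(-t) and substituting t = log(2), we find j = -1/2.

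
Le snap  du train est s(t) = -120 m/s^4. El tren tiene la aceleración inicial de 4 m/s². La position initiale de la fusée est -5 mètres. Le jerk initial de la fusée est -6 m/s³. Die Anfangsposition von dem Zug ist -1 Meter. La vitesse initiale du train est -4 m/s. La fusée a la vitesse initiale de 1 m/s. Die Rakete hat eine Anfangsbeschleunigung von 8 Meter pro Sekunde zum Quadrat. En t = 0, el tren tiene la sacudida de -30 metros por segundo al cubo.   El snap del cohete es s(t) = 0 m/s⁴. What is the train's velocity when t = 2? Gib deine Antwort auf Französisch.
Nous devons intégrer notre équation du snap s(t) = -120 3 fois. L'intégrale du snap est le jerk. En utilisant j(0) = -30, nous obtenons j(t) = -120·t - 30. En prenant ∫j(t)dt et en appliquant a(0) = 4, nous trouvons a(t) = -60·t^2 - 30·t + 4. L'intégrale de l'accélération est la vitesse. En utilisant v(0) = -4, nous obtenons v(t) = -20·t^3 - 15·t^2 + 4·t - 4. En utilisant v(t) = -20·t^3 - 15·t^2 + 4·t - 4 et en substituant t = 2, nous trouvons v = -216.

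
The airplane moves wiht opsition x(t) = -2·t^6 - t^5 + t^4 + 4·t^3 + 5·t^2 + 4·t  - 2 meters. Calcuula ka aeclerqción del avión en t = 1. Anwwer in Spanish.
Debemos derivar nuestra ecuación de la posición x(t) = -2·t^6 - t^5 + t^4 + 4·t^3 + 5·t^2 + 4·t - 2 2 veces. Tomando d/dt de x(t), encontramos v(t) = -12·t^5 - 5·t^4 + 4·t^3 + 12·t^2 + 10·t + 4. Derivando la velocidad, obtenemos la aceleración: a(t) = -60·t^4 - 20·t^3 + 12·t^2 + 24·t + 10. De la ecuación de la aceleración a(t) = -60·t^4 - 20·t^3 + 12·t^2 + 24·t + 10, sustituimos t = 1 para obtener a = -34.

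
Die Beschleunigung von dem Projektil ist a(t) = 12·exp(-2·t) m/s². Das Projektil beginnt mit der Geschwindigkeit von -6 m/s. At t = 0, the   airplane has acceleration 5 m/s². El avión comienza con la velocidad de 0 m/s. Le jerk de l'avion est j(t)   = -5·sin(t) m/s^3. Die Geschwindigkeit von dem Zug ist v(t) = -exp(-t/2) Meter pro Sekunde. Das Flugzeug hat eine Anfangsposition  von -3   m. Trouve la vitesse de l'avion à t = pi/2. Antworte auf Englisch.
We need to integrate our jerk equation j(t) = -5·sin(t) 2 times. Taking ∫j(t)dt and applying a(0) = 5, we find a(t) = 5·cos(t). The integral of acceleration, with v(0) = 0, gives velocity: v(t) = 5·sin(t). From the given velocity equation v(t) = 5·sin(t), we substitute t = pi/2 to get v = 5.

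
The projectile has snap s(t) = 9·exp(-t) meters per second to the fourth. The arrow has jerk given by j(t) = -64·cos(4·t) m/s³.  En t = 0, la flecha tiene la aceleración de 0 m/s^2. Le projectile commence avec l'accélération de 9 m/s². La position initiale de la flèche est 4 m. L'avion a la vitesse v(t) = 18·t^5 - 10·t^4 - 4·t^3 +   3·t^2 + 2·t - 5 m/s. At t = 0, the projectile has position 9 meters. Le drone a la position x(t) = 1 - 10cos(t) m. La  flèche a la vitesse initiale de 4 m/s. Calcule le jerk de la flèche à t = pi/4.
Nous avons le jerk j(t) = -64·cos(4·t). En substituant t = pi/4: j(pi/4) = 64.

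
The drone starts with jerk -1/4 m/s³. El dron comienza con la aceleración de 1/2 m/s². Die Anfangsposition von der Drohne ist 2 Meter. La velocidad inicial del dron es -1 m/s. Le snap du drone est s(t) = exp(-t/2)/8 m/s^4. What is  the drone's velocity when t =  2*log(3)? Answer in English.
To solve this, we need to take 3 integrals of our snap equation s(t) = exp(-t/2)/8. Taking ∫s(t)dt and applying j(0) = -1/4, we find j(t) = -exp(-t/2)/4. Integrating jerk and using the initial condition a(0) = 1/2, we get a(t) = exp(-t/2)/2. The integral of acceleration, with v(0) = -1, gives velocity: v(t) = -exp(-t/2). From the given velocity equation v(t) = -exp(-t/2), we substitute t = 2*log(3) to get v = -1/3.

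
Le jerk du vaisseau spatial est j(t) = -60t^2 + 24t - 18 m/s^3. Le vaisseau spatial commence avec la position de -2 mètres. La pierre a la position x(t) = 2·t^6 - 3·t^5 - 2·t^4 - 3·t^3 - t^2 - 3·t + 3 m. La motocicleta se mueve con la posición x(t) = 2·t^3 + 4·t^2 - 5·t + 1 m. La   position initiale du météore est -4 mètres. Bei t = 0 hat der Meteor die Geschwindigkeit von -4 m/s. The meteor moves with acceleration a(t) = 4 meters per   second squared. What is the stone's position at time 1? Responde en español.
Tenemos la posición x(t) = 2·t^6 - 3·t^5 - 2·t^4 - 3·t^3 - t^2 - 3·t + 3. Sustituyendo t = 1: x(1) = -7.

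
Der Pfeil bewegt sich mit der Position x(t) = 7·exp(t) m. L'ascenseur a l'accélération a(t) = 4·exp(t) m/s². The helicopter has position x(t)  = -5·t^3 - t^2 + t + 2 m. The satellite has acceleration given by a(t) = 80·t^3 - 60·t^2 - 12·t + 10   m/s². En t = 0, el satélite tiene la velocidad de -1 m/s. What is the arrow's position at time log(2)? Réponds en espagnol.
Usando x(t) = 7·exp(t) y sustituyendo t = log(2), encontramos x = 14.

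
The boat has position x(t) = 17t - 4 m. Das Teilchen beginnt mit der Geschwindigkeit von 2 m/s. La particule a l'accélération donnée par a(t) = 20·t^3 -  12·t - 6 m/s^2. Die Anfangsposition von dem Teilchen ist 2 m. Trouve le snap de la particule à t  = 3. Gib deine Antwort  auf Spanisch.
Para resolver esto, necesitamos tomar 2 derivadas de nuestra ecuación de la aceleración a(t) = 20·t^3 - 12·t - 6. La derivada de la aceleración da la sacudida: j(t) = 60·t^2 - 12. Tomando d/dt de j(t), encontramos s(t) = 120·t. De la ecuación del snap s(t) = 120·t, sustituimos t = 3 para obtener s = 360.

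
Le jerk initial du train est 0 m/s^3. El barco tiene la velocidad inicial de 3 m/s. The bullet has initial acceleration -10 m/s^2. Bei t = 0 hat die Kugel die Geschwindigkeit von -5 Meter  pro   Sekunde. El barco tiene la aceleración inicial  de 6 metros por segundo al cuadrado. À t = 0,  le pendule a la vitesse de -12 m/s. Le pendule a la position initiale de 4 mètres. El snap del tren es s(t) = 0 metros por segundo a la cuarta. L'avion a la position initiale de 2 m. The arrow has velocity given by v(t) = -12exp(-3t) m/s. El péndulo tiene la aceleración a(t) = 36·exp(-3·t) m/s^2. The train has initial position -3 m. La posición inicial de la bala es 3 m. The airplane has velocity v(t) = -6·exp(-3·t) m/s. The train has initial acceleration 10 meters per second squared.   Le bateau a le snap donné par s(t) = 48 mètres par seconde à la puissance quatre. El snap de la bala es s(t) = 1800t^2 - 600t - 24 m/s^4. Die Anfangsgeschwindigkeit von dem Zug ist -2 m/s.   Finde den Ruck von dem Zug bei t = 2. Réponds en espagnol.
Debemos encontrar la integral de nuestra ecuación del snap s(t) = 0 1 vez. La antiderivada del snap, con j(0) = 0, da la sacudida: j(t) = 0. De la ecuación de la sacudida j(t) = 0, sustituimos t = 2 para obtener j = 0.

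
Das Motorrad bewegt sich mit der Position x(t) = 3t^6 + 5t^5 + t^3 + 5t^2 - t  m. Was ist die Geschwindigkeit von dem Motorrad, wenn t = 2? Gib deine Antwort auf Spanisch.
Para resolver esto, necesitamos tomar 1 derivada de nuestra ecuación de la posición x(t) = 3·t^6 + 5·t^5 + t^3 + 5·t^2 - t. La derivada de la posición da la velocidad: v(t) = 18·t^5 + 25·t^4 + 3·t^2 + 10·t - 1. De la ecuación de la velocidad v(t) = 18·t^5 + 25·t^4 + 3·t^2 + 10·t - 1, sustituimos t = 2 para obtener v = 1007.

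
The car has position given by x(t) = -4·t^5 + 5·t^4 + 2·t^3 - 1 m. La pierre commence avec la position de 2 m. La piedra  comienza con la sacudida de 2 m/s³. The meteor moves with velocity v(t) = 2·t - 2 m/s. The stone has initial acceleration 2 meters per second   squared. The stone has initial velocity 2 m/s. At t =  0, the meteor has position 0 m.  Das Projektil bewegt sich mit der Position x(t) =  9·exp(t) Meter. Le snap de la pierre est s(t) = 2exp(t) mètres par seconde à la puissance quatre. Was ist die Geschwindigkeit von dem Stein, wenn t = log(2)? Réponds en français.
Pour résoudre ceci, nous devons prendre 3 intégrales de notre équation du snap s(t) = 2·exp(t). L'intégrale du snap, avec j(0) = 2, donne le jerk: j(t) = 2·exp(t). La primitive du jerk, avec a(0) = 2, donne l'accélération: a(t) = 2·exp(t). L'intégrale de l'accélération est la vitesse. En utilisant v(0) = 2, nous obtenons v(t) = 2·exp(t). En utilisant v(t) = 2·exp(t) et en substituant t = log(2), nous trouvons v = 4.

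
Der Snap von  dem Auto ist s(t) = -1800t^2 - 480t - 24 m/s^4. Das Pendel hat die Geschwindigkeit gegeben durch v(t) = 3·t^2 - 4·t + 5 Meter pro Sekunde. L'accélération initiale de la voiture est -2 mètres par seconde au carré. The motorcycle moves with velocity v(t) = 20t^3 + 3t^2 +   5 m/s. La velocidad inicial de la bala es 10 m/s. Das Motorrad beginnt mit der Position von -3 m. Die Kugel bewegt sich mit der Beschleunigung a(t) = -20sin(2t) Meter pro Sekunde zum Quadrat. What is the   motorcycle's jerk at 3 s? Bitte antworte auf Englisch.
To solve this, we need to take 2 derivatives of our velocity equation v(t) = 20·t^3 + 3·t^2 + 5. Differentiating velocity, we get acceleration: a(t) = 60·t^2 + 6·t. The derivative of acceleration gives jerk: j(t) = 120·t + 6. Using j(t) = 120·t + 6 and substituting t = 3, we find j = 366.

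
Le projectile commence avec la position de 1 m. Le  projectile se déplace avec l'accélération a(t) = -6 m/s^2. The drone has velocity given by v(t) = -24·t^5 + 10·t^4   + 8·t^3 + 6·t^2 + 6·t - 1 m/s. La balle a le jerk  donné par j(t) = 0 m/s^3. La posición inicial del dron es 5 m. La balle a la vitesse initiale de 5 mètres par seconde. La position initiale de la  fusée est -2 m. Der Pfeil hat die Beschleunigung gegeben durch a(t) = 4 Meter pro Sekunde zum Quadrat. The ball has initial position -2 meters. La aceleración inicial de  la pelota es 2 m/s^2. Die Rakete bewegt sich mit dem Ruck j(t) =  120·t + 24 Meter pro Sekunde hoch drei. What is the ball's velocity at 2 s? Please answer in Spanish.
Para resolver esto, necesitamos tomar 2 integrales de nuestra ecuación de la sacudida j(t) = 0. La antiderivada de la sacudida es la aceleración. Usando a(0) = 2, obtenemos a(t) = 2. Tomando ∫a(t)dt y aplicando v(0) = 5, encontramos v(t) = 2·t + 5. Tenemos la velocidad v(t) = 2·t + 5. Sustituyendo t = 2: v(2) = 9.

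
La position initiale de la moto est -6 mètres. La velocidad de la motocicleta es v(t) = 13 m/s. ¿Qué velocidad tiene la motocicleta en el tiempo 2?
De la ecuación de la velocidad v(t) = 13, sustituimos t = 2 para obtener v = 13.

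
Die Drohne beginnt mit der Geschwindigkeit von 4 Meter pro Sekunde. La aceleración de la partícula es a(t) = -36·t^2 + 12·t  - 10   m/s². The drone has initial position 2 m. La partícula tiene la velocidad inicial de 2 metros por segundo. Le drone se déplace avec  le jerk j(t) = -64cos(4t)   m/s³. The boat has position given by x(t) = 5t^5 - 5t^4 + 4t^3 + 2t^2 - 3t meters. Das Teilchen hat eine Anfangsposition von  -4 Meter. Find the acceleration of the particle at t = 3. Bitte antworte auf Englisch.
From the given acceleration equation a(t) = -36·t^2 + 12·t - 10, we substitute t = 3 to get a = -298.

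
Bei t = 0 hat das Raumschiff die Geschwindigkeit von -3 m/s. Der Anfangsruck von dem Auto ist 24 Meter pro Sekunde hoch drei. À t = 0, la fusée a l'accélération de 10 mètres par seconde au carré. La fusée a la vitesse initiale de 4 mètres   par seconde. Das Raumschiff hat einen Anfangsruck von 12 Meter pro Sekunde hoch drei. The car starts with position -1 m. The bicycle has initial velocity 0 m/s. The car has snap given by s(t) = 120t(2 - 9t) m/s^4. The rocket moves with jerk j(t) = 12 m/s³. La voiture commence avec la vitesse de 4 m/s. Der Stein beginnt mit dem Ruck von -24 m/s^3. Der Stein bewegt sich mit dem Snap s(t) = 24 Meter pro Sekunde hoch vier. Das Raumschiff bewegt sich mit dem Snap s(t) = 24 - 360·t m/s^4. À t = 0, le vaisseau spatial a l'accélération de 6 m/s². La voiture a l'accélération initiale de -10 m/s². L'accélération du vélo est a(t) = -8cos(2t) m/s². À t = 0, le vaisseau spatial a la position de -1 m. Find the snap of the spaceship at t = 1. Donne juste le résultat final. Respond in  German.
Bei t = 1, s = -336.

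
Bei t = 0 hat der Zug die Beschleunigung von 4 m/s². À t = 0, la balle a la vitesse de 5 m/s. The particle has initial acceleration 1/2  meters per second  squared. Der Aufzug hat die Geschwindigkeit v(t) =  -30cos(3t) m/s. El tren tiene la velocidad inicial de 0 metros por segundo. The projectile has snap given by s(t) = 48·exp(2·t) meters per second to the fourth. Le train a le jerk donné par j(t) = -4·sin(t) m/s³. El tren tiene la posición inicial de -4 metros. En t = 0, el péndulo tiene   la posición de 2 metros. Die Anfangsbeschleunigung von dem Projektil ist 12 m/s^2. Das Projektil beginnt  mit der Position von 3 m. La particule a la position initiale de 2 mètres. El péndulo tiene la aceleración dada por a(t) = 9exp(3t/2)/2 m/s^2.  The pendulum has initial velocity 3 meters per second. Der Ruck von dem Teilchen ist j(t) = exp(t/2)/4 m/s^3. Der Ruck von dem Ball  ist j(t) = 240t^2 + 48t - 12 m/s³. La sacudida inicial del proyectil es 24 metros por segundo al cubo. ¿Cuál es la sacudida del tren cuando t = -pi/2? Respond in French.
En utilisant j(t) = -4·sin(t) et en substituant t = -pi/2, nous trouvons j = 4.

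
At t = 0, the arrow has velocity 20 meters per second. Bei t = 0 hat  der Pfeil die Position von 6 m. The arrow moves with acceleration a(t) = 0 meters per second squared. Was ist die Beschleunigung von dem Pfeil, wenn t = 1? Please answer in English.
We have acceleration a(t) = 0. Substituting t = 1: a(1) = 0.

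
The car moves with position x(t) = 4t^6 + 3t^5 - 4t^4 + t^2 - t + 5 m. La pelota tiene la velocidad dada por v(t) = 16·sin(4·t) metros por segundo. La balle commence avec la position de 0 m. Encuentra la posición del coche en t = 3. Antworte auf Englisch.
Using x(t) = 4·t^6 + 3·t^5 - 4·t^4 + t^2 - t + 5 and substituting t = 3, we find x = 3332.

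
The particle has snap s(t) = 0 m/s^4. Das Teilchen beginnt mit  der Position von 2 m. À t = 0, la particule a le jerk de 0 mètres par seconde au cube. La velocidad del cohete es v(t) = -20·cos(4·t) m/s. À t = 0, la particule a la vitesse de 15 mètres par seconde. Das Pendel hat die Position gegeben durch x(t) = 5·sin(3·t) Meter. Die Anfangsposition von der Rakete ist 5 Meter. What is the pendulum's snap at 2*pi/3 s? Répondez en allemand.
Um dies zu lösen, müssen wir 4 Ableitungen unserer Gleichung für die Position x(t) = 5·sin(3·t) nehmen. Die Ableitung von der Position ergibt die Geschwindigkeit: v(t) = 15·cos(3·t). Die Ableitung von der Geschwindigkeit ergibt die Beschleunigung: a(t) = -45·sin(3·t). Die Ableitung von der Beschleunigung ergibt den Ruck: j(t) = -135·cos(3·t). Mit d/dt von j(t) finden wir s(t) = 405·sin(3·t). Wir haben den Snap s(t) = 405·sin(3·t). Durch Einsetzen von t = 2*pi/3: s(2*pi/3) = 0.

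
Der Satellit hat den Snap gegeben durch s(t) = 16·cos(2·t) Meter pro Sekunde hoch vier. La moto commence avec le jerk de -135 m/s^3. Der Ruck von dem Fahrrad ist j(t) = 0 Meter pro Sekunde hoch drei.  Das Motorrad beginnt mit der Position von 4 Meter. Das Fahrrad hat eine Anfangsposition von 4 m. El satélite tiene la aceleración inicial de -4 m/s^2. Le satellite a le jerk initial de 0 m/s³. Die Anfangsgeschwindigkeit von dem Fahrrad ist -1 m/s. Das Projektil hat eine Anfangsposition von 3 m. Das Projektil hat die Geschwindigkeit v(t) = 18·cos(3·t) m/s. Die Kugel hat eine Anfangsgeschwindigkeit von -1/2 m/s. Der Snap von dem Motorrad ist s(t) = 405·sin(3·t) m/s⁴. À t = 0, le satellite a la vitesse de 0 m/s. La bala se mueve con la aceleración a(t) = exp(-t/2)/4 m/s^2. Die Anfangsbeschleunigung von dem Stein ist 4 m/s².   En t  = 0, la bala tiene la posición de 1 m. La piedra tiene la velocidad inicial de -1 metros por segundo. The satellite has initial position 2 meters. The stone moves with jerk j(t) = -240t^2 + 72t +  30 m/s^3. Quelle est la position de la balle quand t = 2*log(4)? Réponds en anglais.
To solve this, we need to take 2 integrals of our acceleration equation a(t) = exp(-t/2)/4. The integral of acceleration is velocity. Using v(0) = -1/2, we get v(t) = -exp(-t/2)/2. The integral of velocity, with x(0) = 1, gives position: x(t) = exp(-t/2). Using x(t) = exp(-t/2) and substituting t = 2*log(4), we find x = 1/4.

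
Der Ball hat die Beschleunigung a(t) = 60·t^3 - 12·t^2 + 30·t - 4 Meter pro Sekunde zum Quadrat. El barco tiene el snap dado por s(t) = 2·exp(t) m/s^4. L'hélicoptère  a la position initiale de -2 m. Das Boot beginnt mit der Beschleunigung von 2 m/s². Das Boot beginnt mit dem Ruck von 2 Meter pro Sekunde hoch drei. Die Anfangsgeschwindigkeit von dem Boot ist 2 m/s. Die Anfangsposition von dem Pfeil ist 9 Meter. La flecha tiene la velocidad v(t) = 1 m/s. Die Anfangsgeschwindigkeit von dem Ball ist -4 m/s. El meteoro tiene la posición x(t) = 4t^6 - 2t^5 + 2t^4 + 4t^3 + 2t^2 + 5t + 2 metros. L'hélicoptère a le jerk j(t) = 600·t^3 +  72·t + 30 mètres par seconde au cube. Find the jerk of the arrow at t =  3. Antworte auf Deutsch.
Wir müssen unsere Gleichung für die Geschwindigkeit v(t) = 1 2-mal ableiten. Die Ableitung von der Geschwindigkeit ergibt die Beschleunigung: a(t) = 0. Durch Ableiten von der Beschleunigung erhalten wir den Ruck: j(t) = 0. Mit j(t) = 0 und Einsetzen von t = 3, finden wir j = 0.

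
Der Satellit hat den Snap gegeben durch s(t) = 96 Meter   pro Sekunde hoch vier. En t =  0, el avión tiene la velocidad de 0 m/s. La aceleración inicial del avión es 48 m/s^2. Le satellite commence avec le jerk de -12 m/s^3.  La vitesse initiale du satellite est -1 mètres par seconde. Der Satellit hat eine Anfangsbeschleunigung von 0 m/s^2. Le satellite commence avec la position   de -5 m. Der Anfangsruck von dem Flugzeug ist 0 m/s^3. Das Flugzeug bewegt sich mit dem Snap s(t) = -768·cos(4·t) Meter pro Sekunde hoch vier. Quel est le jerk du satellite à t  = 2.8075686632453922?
Nous devons intégrer notre équation du snap s(t) = 96 1 fois. En intégrant le snap et en utilisant la condition initiale j(0) = -12, nous obtenons j(t) = 96·t - 12. En utilisant j(t) = 96·t - 12 et en substituant t = 2.8075686632453922, nous trouvons j = 257.526591671558.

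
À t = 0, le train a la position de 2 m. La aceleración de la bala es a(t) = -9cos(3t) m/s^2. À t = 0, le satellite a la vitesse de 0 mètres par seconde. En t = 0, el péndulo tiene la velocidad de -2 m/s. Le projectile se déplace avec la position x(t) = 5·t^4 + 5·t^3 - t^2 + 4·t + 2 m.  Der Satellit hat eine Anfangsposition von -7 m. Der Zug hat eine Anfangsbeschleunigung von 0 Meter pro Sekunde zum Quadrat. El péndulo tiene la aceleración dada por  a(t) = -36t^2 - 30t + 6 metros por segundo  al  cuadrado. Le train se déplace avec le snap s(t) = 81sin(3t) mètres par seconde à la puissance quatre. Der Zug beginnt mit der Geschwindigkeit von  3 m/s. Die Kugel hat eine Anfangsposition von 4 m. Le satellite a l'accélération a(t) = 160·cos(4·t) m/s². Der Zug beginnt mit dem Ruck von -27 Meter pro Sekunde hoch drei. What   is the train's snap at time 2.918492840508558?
From the given snap equation s(t) = 81·sin(3·t), we substitute t = 2.918492840508558 to get s = 50.2553743197580.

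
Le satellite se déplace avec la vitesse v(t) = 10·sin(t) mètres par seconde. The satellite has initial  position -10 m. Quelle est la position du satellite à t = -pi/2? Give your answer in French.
Nous devons intégrer notre équation de la vitesse v(t) = 10·sin(t) 1 fois. L'intégrale de la vitesse est la position. En utilisant x(0) = -10, nous obtenons x(t) = -10·cos(t). En utilisant x(t) = -10·cos(t) et en substituant t = -pi/2, nous trouvons x = 0.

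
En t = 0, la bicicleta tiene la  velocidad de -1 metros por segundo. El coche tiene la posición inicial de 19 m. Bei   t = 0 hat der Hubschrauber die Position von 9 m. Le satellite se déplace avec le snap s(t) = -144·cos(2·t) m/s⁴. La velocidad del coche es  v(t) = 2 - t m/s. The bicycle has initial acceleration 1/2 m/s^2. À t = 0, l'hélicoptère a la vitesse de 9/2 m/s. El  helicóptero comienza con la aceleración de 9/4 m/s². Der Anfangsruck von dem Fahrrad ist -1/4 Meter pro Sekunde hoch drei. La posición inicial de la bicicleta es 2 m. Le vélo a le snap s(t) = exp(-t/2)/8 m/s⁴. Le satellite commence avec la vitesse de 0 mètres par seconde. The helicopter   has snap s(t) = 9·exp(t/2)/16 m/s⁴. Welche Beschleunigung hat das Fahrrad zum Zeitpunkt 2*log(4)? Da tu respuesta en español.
Debemos encontrar la integral de nuestra ecuación del snap s(t) = exp(-t/2)/8 2 veces. La antiderivada del snap, con j(0) = -1/4, da la sacudida: j(t) = -exp(-t/2)/4. Integrando la sacudida y usando la condición inicial a(0) = 1/2, obtenemos a(t) = exp(-t/2)/2. Usando a(t) = exp(-t/2)/2 y sustituyendo t = 2*log(4), encontramos a = 1/8.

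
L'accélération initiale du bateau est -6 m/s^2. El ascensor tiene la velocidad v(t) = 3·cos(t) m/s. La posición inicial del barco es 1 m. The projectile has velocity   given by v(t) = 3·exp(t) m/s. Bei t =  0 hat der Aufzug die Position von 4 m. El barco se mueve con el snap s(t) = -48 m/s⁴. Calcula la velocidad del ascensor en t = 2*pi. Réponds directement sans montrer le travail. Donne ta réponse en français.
À t = 2*pi, v = 3.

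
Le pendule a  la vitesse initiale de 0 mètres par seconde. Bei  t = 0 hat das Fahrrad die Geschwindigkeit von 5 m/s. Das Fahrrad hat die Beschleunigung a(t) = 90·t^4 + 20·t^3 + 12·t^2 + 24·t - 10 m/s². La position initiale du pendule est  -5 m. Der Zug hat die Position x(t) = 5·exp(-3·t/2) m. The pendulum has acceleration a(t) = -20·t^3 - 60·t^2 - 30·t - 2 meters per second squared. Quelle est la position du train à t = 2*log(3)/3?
En utilisant x(t) = 5·exp(-3·t/2) et en substituant t = 2*log(3)/3, nous trouvons x = 5/3.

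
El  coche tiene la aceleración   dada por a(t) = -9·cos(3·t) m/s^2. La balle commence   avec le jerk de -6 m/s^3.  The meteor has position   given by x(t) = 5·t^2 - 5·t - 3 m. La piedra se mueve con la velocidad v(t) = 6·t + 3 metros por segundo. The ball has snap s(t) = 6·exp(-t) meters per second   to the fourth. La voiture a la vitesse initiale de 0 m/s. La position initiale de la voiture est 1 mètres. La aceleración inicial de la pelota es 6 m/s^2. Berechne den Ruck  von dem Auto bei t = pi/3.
Um dies zu lösen, müssen wir 1 Ableitung unserer Gleichung für die Beschleunigung a(t) = -9·cos(3·t) nehmen. Durch Ableiten von der Beschleunigung erhalten wir den Ruck: j(t) = 27·sin(3·t). Aus der Gleichung für den Ruck j(t) = 27·sin(3·t), setzen wir t = pi/3 ein und erhalten j = 0.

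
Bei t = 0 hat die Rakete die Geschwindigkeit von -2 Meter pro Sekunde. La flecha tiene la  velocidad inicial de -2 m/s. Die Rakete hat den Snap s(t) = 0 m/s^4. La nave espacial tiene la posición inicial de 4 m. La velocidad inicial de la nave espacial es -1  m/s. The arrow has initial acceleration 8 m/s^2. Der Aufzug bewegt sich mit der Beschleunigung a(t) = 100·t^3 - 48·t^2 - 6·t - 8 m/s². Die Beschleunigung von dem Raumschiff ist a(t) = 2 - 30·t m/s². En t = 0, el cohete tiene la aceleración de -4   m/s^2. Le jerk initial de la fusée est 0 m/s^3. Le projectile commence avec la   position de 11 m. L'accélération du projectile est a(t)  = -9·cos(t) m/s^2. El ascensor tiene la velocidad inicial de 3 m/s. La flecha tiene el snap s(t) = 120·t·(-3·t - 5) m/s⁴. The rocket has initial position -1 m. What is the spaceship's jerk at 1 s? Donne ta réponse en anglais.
To solve this, we need to take 1 derivative of our acceleration equation a(t) = 2 - 30·t. Taking d/dt of a(t), we find j(t) = -30. Using j(t) = -30 and substituting t = 1, we find j = -30.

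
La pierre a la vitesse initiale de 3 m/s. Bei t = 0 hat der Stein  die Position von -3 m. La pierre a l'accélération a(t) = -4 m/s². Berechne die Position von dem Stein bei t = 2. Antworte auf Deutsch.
Ausgehend von der Beschleunigung a(t) = -4, nehmen wir 2 Integrale. Mit ∫a(t)dt und Anwendung von v(0) = 3, finden wir v(t) = 3 - 4·t. Die Stammfunktion von der Geschwindigkeit ist die Position. Mit x(0) = -3 erhalten wir x(t) = -2·t^2 + 3·t - 3. Mit x(t) = -2·t^2 + 3·t - 3 und Einsetzen von t = 2, finden wir x = -5.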